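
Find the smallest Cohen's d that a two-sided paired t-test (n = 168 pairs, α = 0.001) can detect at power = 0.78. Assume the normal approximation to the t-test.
d ≈ 0.31

Minimum detectable effect (paired t-test, normal approximation):
d = (z_{α/2} + z_β) / √n
d = (3.291 + 0.772) / √168
d = 4.063 / 12.961
d ≈ 0.31

By Cohen's convention (0.2 small / 0.5 medium / 0.8 large): small effect.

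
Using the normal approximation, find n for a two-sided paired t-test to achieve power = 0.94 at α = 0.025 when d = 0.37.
n = 106 pairs

Sample size formula (paired t-test, normal approximation):
n = ((z_{α/2} + z_β) / d)²

z_{α/2} = 2.241 (for α = 0.025, two-sided)
z_β = 1.555 (for power = 0.94)
d = 0.37

n = ((2.241 + 1.555) / 0.37)²
n = (10.259)²
n ≈ 105.25
Round up to the next whole number: n = 106 pairs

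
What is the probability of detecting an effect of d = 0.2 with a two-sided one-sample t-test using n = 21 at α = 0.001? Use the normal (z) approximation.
Power ≈ 0.01

Power calculation (one-sample t-test, normal approximation):
z_β = d · √n - z_{α/2}
z_β = 0.2 · √21 - 3.291
z_β = 0.2 · 4.583 - 3.291
z_β = -2.374

Power = Φ(z_β) = Φ(-2.374) ≈ 0.009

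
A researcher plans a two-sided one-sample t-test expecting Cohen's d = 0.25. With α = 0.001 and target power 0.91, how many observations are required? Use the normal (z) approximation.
n = 344

Sample size formula (one-sample t-test, normal approximation):
n = ((z_{α/2} + z_β) / d)²

z_{α/2} = 3.291 (for α = 0.001, two-sided)
z_β = 1.341 (for power = 0.91)
d = 0.25

n = ((3.291 + 1.341) / 0.25)²
n = (18.528)²
n ≈ 343.29
Round up to the next whole number: n = 344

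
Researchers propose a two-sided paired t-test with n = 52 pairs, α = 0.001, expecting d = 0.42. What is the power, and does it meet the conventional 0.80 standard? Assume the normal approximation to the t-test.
Power ≈ 0.40; the study is underpowered (power < 0.80)

Power calculation (paired t-test, normal approximation):
z_β = d · √n - z_{α/2}
z_β = 0.42 · √52 - 3.291
z_β = 0.42 · 7.211 - 3.291
z_β = -0.262

Power = Φ(z_β) = Φ(-0.262) ≈ 0.397

Effect size d = 0.42 is small by Cohen's convention (0.2/0.5/0.8).

Threshold: power ≥ 0.80 is conventionally adequate.
Power ≈ 0.40 → the study is underpowered (power < 0.80).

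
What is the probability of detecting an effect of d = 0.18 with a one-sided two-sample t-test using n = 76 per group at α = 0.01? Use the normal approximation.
Power ≈ 0.11

Power calculation (two-sample t-test, normal approximation):
z_β = d · √(n/2) - z_α
z_β = 0.18 · √(76/2) - 2.326
z_β = 0.18 · 6.164 - 2.326
z_β = -1.217

Power = Φ(z_β) = Φ(-1.217) ≈ 0.112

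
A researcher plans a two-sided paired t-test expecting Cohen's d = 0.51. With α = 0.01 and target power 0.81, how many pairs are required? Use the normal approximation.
n = 46 pairs

Sample size formula (paired t-test, normal approximation):
n = ((z_{α/2} + z_β) / d)²

z_{α/2} = 2.576 (for α = 0.01, two-sided)
z_β = 0.878 (for power = 0.81)
d = 0.51

n = ((2.576 + 0.878) / 0.51)²
n = (6.773)²
n ≈ 45.87
Round up to the next whole number: n = 46 pairs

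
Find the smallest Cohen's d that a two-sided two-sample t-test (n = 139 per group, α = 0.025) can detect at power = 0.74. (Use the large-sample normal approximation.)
d ≈ 0.35

Minimum detectable effect (two-sample t-test, normal approximation):
d = (z_{α/2} + z_β) / √(n/2)
d = (2.241 + 0.643) / √(139/2)
d = 2.885 / 8.337
d ≈ 0.35

By Cohen's convention (0.2 small / 0.5 medium / 0.8 large): small effect.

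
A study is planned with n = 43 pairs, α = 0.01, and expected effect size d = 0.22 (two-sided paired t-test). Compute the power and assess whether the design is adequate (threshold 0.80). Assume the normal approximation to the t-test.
Power ≈ 0.13; the study is underpowered (power < 0.80)

Power calculation (paired t-test, normal approximation):
z_β = d · √n - z_{α/2}
z_β = 0.22 · √43 - 2.576
z_β = 0.22 · 6.557 - 2.576
z_β = -1.133

Power = Φ(z_β) = Φ(-1.133) ≈ 0.129

Effect size d = 0.22 is small by Cohen's convention (0.2/0.5/0.8).

Threshold: power ≥ 0.80 is conventionally adequate.
Power ≈ 0.13 → the study is underpowered (power < 0.80).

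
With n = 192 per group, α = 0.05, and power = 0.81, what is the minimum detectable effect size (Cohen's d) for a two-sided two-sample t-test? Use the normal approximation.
d ≈ 0.29

Minimum detectable effect (two-sample t-test, normal approximation):
d = (z_{α/2} + z_β) / √(n/2)
d = (1.960 + 0.878) / √(192/2)
d = 2.838 / 9.798
d ≈ 0.29

By Cohen's convention (0.2 small / 0.5 medium / 0.8 large): small effect.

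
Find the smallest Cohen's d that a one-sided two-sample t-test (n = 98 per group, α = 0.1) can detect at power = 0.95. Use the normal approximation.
d ≈ 0.42

Minimum detectable effect (two-sample t-test, normal approximation):
d = (z_α + z_β) / √(n/2)
d = (1.282 + 1.645) / √(98/2)
d = 2.926 / 7.000
d ≈ 0.42

By Cohen's convention (0.2 small / 0.5 medium / 0.8 large): small effect.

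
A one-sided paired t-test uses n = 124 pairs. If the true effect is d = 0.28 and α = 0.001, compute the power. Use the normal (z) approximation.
Power ≈ 0.51

Power calculation (paired t-test, normal approximation):
z_β = d · √n - z_α
z_β = 0.28 · √124 - 3.090
z_β = 0.28 · 11.136 - 3.090
z_β = 0.028

Power = Φ(z_β) = Φ(0.028) ≈ 0.511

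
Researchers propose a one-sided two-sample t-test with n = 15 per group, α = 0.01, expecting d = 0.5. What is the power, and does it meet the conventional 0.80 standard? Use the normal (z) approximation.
Power ≈ 0.17; the study is underpowered (power < 0.80)

Power calculation (two-sample t-test, normal approximation):
z_β = d · √(n/2) - z_α
z_β = 0.5 · √(15/2) - 2.326
z_β = 0.5 · 2.739 - 2.326
z_β = -0.957

Power = Φ(z_β) = Φ(-0.957) ≈ 0.169

Effect size d = 0.5 is medium by Cohen's convention (0.2/0.5/0.8).

Threshold: power ≥ 0.80 is conventionally adequate.
Power ≈ 0.17 → the study is underpowered (power < 0.80).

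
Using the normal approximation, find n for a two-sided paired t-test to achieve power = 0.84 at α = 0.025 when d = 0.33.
n = 97 pairs

Sample size formula (paired t-test, normal approximation):
n = ((z_{α/2} + z_β) / d)²

z_{α/2} = 2.241 (for α = 0.025, two-sided)
z_β = 0.994 (for power = 0.84)
d = 0.33

n = ((2.241 + 0.994) / 0.33)²
n = (9.803)²
n ≈ 96.10
Round up to the next whole number: n = 97 pairs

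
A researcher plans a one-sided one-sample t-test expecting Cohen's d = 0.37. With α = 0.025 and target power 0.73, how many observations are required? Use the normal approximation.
n = 49

Sample size formula (one-sample t-test, normal approximation):
n = ((z_α + z_β) / d)²

z_α = 1.960 (for α = 0.025, one-sided)
z_β = 0.613 (for power = 0.73)
d = 0.37

n = ((1.960 + 0.613) / 0.37)²
n = (6.954)²
n ≈ 48.36
Round up to the next whole number: n = 49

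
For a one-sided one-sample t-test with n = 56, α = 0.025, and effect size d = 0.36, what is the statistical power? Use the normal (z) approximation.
Power ≈ 0.77

Power calculation (one-sample t-test, normal approximation):
z_β = d · √n - z_α
z_β = 0.36 · √56 - 1.960
z_β = 0.36 · 7.483 - 1.960
z_β = 0.734

Power = Φ(z_β) = Φ(0.734) ≈ 0.769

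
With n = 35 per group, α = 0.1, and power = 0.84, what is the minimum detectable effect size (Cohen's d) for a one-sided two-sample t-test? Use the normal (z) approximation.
d ≈ 0.54

Minimum detectable effect (two-sample t-test, normal approximation):
d = (z_α + z_β) / √(n/2)
d = (1.282 + 0.994) / √(35/2)
d = 2.276 / 4.183
d ≈ 0.54

By Cohen's convention (0.2 small / 0.5 medium / 0.8 large): medium effect.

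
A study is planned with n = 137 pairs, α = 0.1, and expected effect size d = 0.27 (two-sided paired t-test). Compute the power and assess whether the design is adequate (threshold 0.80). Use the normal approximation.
Power ≈ 0.94; the study is adequately powered (power ≥ 0.80)

Power calculation (paired t-test, normal approximation):
z_β = d · √n - z_{α/2}
z_β = 0.27 · √137 - 1.645
z_β = 0.27 · 11.705 - 1.645
z_β = 1.515

Power = Φ(z_β) = Φ(1.515) ≈ 0.935

Effect size d = 0.27 is small by Cohen's convention (0.2/0.5/0.8).

Threshold: power ≥ 0.80 is conventionally adequate.
Power ≈ 0.94 → the study is adequately powered (power ≥ 0.80).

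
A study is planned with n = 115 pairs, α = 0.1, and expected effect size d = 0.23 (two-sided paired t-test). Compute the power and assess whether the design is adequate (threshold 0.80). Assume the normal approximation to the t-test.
Power ≈ 0.79; the study is underpowered (power < 0.80)

Power calculation (paired t-test, normal approximation):
z_β = d · √n - z_{α/2}
z_β = 0.23 · √115 - 1.645
z_β = 0.23 · 10.724 - 1.645
z_β = 0.822

Power = Φ(z_β) = Φ(0.822) ≈ 0.794

Effect size d = 0.23 is small by Cohen's convention (0.2/0.5/0.8).

Threshold: power ≥ 0.80 is conventionally adequate.
Power ≈ 0.79 → the study is underpowered (power < 0.80).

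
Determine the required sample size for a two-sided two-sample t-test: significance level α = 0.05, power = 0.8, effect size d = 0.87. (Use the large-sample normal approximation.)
n = 21 per group

Sample size formula (two-sample t-test, normal approximation):
n = 2 · ((z_{α/2} + z_β) / d)²

z_{α/2} = 1.960 (for α = 0.05, two-sided)
z_β = 0.842 (for power = 0.8)
d = 0.87

n = 2 · ((1.960 + 0.842) / 0.87)²
n = 2 · (3.221)²
n ≈ 20.75
Round up to the next whole number: n = 21 per group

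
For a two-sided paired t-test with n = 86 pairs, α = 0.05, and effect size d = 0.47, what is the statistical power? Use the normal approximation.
Power ≈ 0.99

Power calculation (paired t-test, normal approximation):
z_β = d · √n - z_{α/2}
z_β = 0.47 · √86 - 1.960
z_β = 0.47 · 9.274 - 1.960
z_β = 2.399

Power = Φ(z_β) = Φ(2.399) ≈ 0.992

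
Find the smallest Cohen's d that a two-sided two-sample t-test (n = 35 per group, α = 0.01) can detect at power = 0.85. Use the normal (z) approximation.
d ≈ 0.86

Minimum detectable effect (two-sample t-test, normal approximation):
d = (z_{α/2} + z_β) / √(n/2)
d = (2.576 + 1.036) / √(35/2)
d = 3.612 / 4.183
d ≈ 0.86

By Cohen's convention (0.2 small / 0.5 medium / 0.8 large): large effect.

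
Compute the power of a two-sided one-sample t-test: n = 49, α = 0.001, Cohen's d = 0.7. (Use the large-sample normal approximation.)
Power ≈ 0.95

Power calculation (one-sample t-test, normal approximation):
z_β = d · √n - z_{α/2}
z_β = 0.7 · √49 - 3.291
z_β = 0.7 · 7.000 - 3.291
z_β = 1.609

Power = Φ(z_β) = Φ(1.609) ≈ 0.946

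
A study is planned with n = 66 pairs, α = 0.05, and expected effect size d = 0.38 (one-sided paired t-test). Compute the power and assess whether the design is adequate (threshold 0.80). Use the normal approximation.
Power ≈ 0.93; the study is adequately powered (power ≥ 0.80)

Power calculation (paired t-test, normal approximation):
z_β = d · √n - z_α
z_β = 0.38 · √66 - 1.645
z_β = 0.38 · 8.124 - 1.645
z_β = 1.442

Power = Φ(z_β) = Φ(1.442) ≈ 0.925

Effect size d = 0.38 is small by Cohen's convention (0.2/0.5/0.8).

Threshold: power ≥ 0.80 is conventionally adequate.
Power ≈ 0.93 → the study is adequately powered (power ≥ 0.80).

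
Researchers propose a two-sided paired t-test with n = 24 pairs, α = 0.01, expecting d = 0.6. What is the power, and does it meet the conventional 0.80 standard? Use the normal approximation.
Power ≈ 0.64; the study is underpowered (power < 0.80)

Power calculation (paired t-test, normal approximation):
z_β = d · √n - z_{α/2}
z_β = 0.6 · √24 - 2.576
z_β = 0.6 · 4.899 - 2.576
z_β = 0.364

Power = Φ(z_β) = Φ(0.364) ≈ 0.642

Effect size d = 0.6 is medium by Cohen's convention (0.2/0.5/0.8).

Threshold: power ≥ 0.80 is conventionally adequate.
Power ≈ 0.64 → the study is underpowered (power < 0.80).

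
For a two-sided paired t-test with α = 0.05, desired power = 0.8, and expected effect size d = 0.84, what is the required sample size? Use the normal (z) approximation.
n = 12 pairs

Sample size formula (paired t-test, normal approximation):
n = ((z_{α/2} + z_β) / d)²

z_{α/2} = 1.960 (for α = 0.05, two-sided)
z_β = 0.842 (for power = 0.8)
d = 0.84

n = ((1.960 + 0.842) / 0.84)²
n = (3.336)²
n ≈ 11.13
Round up to the next whole number: n = 12 pairs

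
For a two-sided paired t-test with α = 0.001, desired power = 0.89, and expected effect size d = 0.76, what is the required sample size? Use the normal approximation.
n = 36 pairs

Sample size formula (paired t-test, normal approximation):
n = ((z_{α/2} + z_β) / d)²

z_{α/2} = 3.291 (for α = 0.001, two-sided)
z_β = 1.227 (for power = 0.89)
d = 0.76

n = ((3.291 + 1.227) / 0.76)²
n = (5.945)²
n ≈ 35.34
Round up to the next whole number: n = 36 pairs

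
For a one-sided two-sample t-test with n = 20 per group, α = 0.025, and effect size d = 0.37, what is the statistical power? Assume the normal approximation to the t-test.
Power ≈ 0.21

Power calculation (two-sample t-test, normal approximation):
z_β = d · √(n/2) - z_α
z_β = 0.37 · √(20/2) - 1.960
z_β = 0.37 · 3.162 - 1.960
z_β = -0.790

Power = Φ(z_β) = Φ(-0.790) ≈ 0.215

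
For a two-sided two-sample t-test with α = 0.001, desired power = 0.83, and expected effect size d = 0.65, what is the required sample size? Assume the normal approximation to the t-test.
n = 86 per group

Sample size formula (two-sample t-test, normal approximation):
n = 2 · ((z_{α/2} + z_β) / d)²

z_{α/2} = 3.291 (for α = 0.001, two-sided)
z_β = 0.954 (for power = 0.83)
d = 0.65

n = 2 · ((3.291 + 0.954) / 0.65)²
n = 2 · (6.531)²
n ≈ 85.31
Round up to the next whole number: n = 86 per group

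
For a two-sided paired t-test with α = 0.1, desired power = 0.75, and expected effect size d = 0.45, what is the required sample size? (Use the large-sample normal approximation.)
n = 27 pairs

Sample size formula (paired t-test, normal approximation):
n = ((z_{α/2} + z_β) / d)²

z_{α/2} = 1.645 (for α = 0.1, two-sided)
z_β = 0.674 (for power = 0.75)
d = 0.45

n = ((1.645 + 0.674) / 0.45)²
n = (5.153)²
n ≈ 26.55
Round up to the next whole number: n = 27 pairs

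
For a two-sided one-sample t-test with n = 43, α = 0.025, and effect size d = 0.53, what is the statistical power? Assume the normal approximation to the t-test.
Power ≈ 0.89

Power calculation (one-sample t-test, normal approximation):
z_β = d · √n - z_{α/2}
z_β = 0.53 · √43 - 2.241
z_β = 0.53 · 6.557 - 2.241
z_β = 1.234

Power = Φ(z_β) = Φ(1.234) ≈ 0.891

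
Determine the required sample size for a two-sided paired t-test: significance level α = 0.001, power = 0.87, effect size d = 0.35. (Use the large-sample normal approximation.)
n = 160 pairs

Sample size formula (paired t-test, normal approximation):
n = ((z_{α/2} + z_β) / d)²

z_{α/2} = 3.291 (for α = 0.001, two-sided)
z_β = 1.126 (for power = 0.87)
d = 0.35

n = ((3.291 + 1.126) / 0.35)²
n = (12.620)²
n ≈ 159.26
Round up to the next whole number: n = 160 pairs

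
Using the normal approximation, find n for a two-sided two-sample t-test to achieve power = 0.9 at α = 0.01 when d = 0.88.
n = 39 per group

Sample size formula (two-sample t-test, normal approximation):
n = 2 · ((z_{α/2} + z_β) / d)²

z_{α/2} = 2.576 (for α = 0.01, two-sided)
z_β = 1.282 (for power = 0.9)
d = 0.88

n = 2 · ((2.576 + 1.282) / 0.88)²
n = 2 · (4.384)²
n ≈ 38.44
Round up to the next whole number: n = 39 per group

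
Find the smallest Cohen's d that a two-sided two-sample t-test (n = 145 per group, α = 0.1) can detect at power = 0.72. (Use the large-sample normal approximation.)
d ≈ 0.26

Minimum detectable effect (two-sample t-test, normal approximation):
d = (z_{α/2} + z_β) / √(n/2)
d = (1.645 + 0.583) / √(145/2)
d = 2.228 / 8.515
d ≈ 0.26

By Cohen's convention (0.2 small / 0.5 medium / 0.8 large): small effect.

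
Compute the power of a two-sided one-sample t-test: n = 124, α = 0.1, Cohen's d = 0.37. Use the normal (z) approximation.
Power ≈ 0.99

Power calculation (one-sample t-test, normal approximation):
z_β = d · √n - z_{α/2}
z_β = 0.37 · √124 - 1.645
z_β = 0.37 · 11.136 - 1.645
z_β = 2.475

Power = Φ(z_β) = Φ(2.475) ≈ 0.993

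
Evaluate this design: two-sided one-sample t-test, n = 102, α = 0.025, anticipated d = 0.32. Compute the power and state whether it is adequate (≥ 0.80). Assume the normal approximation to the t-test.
Power ≈ 0.84; the study is adequately powered (power ≥ 0.80)

Power calculation (one-sample t-test, normal approximation):
z_β = d · √n - z_{α/2}
z_β = 0.32 · √102 - 2.241
z_β = 0.32 · 10.100 - 2.241
z_β = 0.990

Power = Φ(z_β) = Φ(0.990) ≈ 0.839

Effect size d = 0.32 is small by Cohen's convention (0.2/0.5/0.8).

Threshold: power ≥ 0.80 is conventionally adequate.
Power ≈ 0.84 → the study is adequately powered (power ≥ 0.80).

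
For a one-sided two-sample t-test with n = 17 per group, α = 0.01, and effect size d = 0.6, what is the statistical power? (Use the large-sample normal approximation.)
Power ≈ 0.28

Power calculation (two-sample t-test, normal approximation):
z_β = d · √(n/2) - z_α
z_β = 0.6 · √(17/2) - 2.326
z_β = 0.6 · 2.915 - 2.326
z_β = -0.577

Power = Φ(z_β) = Φ(-0.577) ≈ 0.282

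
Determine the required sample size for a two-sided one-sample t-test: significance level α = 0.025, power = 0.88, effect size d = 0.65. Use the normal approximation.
n = 28

Sample size formula (one-sample t-test, normal approximation):
n = ((z_{α/2} + z_β) / d)²

z_{α/2} = 2.241 (for α = 0.025, two-sided)
z_β = 1.175 (for power = 0.88)
d = 0.65

n = ((2.241 + 1.175) / 0.65)²
n = (5.255)²
n ≈ 27.62
Round up to the next whole number: n = 28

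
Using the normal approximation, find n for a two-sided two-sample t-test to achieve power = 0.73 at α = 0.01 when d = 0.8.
n = 32 per group

Sample size formula (two-sample t-test, normal approximation):
n = 2 · ((z_{α/2} + z_β) / d)²

z_{α/2} = 2.576 (for α = 0.01, two-sided)
z_β = 0.613 (for power = 0.73)
d = 0.8

n = 2 · ((2.576 + 0.613) / 0.8)²
n = 2 · (3.986)²
n ≈ 31.78
Round up to the next whole number: n = 32 per group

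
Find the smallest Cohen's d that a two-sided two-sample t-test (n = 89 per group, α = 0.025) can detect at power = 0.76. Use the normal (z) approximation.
d ≈ 0.44

Minimum detectable effect (two-sample t-test, normal approximation):
d = (z_{α/2} + z_β) / √(n/2)
d = (2.241 + 0.706) / √(89/2)
d = 2.948 / 6.671
d ≈ 0.44

By Cohen's convention (0.2 small / 0.5 medium / 0.8 large): small effect.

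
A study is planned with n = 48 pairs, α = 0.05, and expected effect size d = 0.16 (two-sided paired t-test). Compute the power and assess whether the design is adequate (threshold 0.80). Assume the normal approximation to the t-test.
Power ≈ 0.20; the study is underpowered (power < 0.80)

Power calculation (paired t-test, normal approximation):
z_β = d · √n - z_{α/2}
z_β = 0.16 · √48 - 1.960
z_β = 0.16 · 6.928 - 1.960
z_β = -0.851

Power = Φ(z_β) = Φ(-0.851) ≈ 0.197

Effect size d = 0.16 is very small by Cohen's convention (0.2/0.5/0.8).

Threshold: power ≥ 0.80 is conventionally adequate.
Power ≈ 0.20 → the study is underpowered (power < 0.80).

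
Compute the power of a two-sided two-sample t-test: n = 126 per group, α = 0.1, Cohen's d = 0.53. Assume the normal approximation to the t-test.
Power ≈ 0.99

Power calculation (two-sample t-test, normal approximation):
z_β = d · √(n/2) - z_{α/2}
z_β = 0.53 · √(126/2) - 1.645
z_β = 0.53 · 7.937 - 1.645
z_β = 2.562

Power = Φ(z_β) = Φ(2.562) ≈ 0.995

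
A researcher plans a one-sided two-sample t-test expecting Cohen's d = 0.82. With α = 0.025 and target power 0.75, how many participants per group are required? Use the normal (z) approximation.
n = 21 per group

Sample size formula (two-sample t-test, normal approximation):
n = 2 · ((z_α + z_β) / d)²

z_α = 1.960 (for α = 0.025, one-sided)
z_β = 0.674 (for power = 0.75)
d = 0.82

n = 2 · ((1.960 + 0.674) / 0.82)²
n = 2 · (3.212)²
n ≈ 20.63
Round up to the next whole number: n = 21 per group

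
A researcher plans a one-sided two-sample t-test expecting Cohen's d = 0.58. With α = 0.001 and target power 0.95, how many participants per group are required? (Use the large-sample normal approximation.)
n = 134 per group

Sample size formula (two-sample t-test, normal approximation):
n = 2 · ((z_α + z_β) / d)²

z_α = 3.090 (for α = 0.001, one-sided)
z_β = 1.645 (for power = 0.95)
d = 0.58

n = 2 · ((3.090 + 1.645) / 0.58)²
n = 2 · (8.164)²
n ≈ 133.30
Round up to the next whole number: n = 134 per group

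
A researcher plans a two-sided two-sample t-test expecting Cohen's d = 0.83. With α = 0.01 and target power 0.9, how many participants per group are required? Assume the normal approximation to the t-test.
n = 44 per group

Sample size formula (two-sample t-test, normal approximation):
n = 2 · ((z_{α/2} + z_β) / d)²

z_{α/2} = 2.576 (for α = 0.01, two-sided)
z_β = 1.282 (for power = 0.9)
d = 0.83

n = 2 · ((2.576 + 1.282) / 0.83)²
n = 2 · (4.648)²
n ≈ 43.21
Round up to the next whole number: n = 44 per group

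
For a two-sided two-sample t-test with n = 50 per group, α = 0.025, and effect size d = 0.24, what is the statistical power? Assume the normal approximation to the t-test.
Power ≈ 0.15

Power calculation (two-sample t-test, normal approximation):
z_β = d · √(n/2) - z_{α/2}
z_β = 0.24 · √(50/2) - 2.241
z_β = 0.24 · 5.000 - 2.241
z_β = -1.041

Power = Φ(z_β) = Φ(-1.041) ≈ 0.149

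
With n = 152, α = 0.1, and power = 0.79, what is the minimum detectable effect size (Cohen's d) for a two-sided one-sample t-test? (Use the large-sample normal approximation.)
d ≈ 0.20

Minimum detectable effect (one-sample t-test, normal approximation):
d = (z_{α/2} + z_β) / √n
d = (1.645 + 0.806) / √152
d = 2.451 / 12.329
d ≈ 0.20

By Cohen's convention (0.2 small / 0.5 medium / 0.8 large): small effect.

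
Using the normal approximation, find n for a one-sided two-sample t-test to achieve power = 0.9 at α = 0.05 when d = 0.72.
n = 34 per group

Sample size formula (two-sample t-test, normal approximation):
n = 2 · ((z_α + z_β) / d)²

z_α = 1.645 (for α = 0.05, one-sided)
z_β = 1.282 (for power = 0.9)
d = 0.72

n = 2 · ((1.645 + 1.282) / 0.72)²
n = 2 · (4.065)²
n ≈ 33.05
Round up to the next whole number: n = 34 per group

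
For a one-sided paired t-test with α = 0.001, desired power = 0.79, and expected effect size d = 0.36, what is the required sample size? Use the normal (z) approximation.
n = 118 pairs

Sample size formula (paired t-test, normal approximation):
n = ((z_α + z_β) / d)²

z_α = 3.090 (for α = 0.001, one-sided)
z_β = 0.806 (for power = 0.79)
d = 0.36

n = ((3.090 + 0.806) / 0.36)²
n = (10.822)²
n ≈ 117.12
Round up to the next whole number: n = 118 pairs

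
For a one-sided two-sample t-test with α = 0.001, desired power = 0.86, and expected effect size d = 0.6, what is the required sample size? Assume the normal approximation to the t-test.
n = 97 per group

Sample size formula (two-sample t-test, normal approximation):
n = 2 · ((z_α + z_β) / d)²

z_α = 3.090 (for α = 0.001, one-sided)
z_β = 1.080 (for power = 0.86)
d = 0.6

n = 2 · ((3.090 + 1.080) / 0.6)²
n = 2 · (6.950)²
n ≈ 96.61
Round up to the next whole number: n = 97 per group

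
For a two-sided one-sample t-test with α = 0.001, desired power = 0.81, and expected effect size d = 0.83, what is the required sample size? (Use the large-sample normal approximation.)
n = 26

Sample size formula (one-sample t-test, normal approximation):
n = ((z_{α/2} + z_β) / d)²

z_{α/2} = 3.291 (for α = 0.001, two-sided)
z_β = 0.878 (for power = 0.81)
d = 0.83

n = ((3.291 + 0.878) / 0.83)²
n = (5.023)²
n ≈ 25.23
Round up to the next whole number: n = 26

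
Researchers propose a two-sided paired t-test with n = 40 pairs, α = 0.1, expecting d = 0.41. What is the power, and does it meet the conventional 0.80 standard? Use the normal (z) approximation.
Power ≈ 0.83; the study is adequately powered (power ≥ 0.80)

Power calculation (paired t-test, normal approximation):
z_β = d · √n - z_{α/2}
z_β = 0.41 · √40 - 1.645
z_β = 0.41 · 6.325 - 1.645
z_β = 0.948

Power = Φ(z_β) = Φ(0.948) ≈ 0.828

Effect size d = 0.41 is small by Cohen's convention (0.2/0.5/0.8).

Threshold: power ≥ 0.80 is conventionally adequate.
Power ≈ 0.83 → the study is adequately powered (power ≥ 0.80).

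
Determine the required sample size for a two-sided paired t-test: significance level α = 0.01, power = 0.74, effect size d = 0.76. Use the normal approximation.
n = 18 pairs

Sample size formula (paired t-test, normal approximation):
n = ((z_{α/2} + z_β) / d)²

z_{α/2} = 2.576 (for α = 0.01, two-sided)
z_β = 0.643 (for power = 0.74)
d = 0.76

n = ((2.576 + 0.643) / 0.76)²
n = (4.236)²
n ≈ 17.94
Round up to the next whole number: n = 18 pairs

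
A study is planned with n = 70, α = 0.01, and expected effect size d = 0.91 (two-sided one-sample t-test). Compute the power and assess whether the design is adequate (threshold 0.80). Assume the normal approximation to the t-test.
Power ≈ 1.00; the study is adequately powered (power ≥ 0.80)

Power calculation (one-sample t-test, normal approximation):
z_β = d · √n - z_{α/2}
z_β = 0.91 · √70 - 2.576
z_β = 0.91 · 8.367 - 2.576
z_β = 5.038

Power = Φ(z_β) = Φ(5.038) ≈ 1.000

Effect size d = 0.91 is large by Cohen's convention (0.2/0.5/0.8).

Threshold: power ≥ 0.80 is conventionally adequate.
Power ≈ 1.00 → the study is adequately powered (power ≥ 0.80).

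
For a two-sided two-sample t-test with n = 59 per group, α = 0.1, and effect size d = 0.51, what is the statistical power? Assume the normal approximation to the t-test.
Power ≈ 0.87

Power calculation (two-sample t-test, normal approximation):
z_β = d · √(n/2) - z_{α/2}
z_β = 0.51 · √(59/2) - 1.645
z_β = 0.51 · 5.431 - 1.645
z_β = 1.125

Power = Φ(z_β) = Φ(1.125) ≈ 0.870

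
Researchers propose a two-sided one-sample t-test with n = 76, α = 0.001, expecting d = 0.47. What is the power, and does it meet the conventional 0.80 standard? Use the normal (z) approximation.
Power ≈ 0.79; the study is underpowered (power < 0.80)

Power calculation (one-sample t-test, normal approximation):
z_β = d · √n - z_{α/2}
z_β = 0.47 · √76 - 3.291
z_β = 0.47 · 8.718 - 3.291
z_β = 0.807

Power = Φ(z_β) = Φ(0.807) ≈ 0.790

Effect size d = 0.47 is small by Cohen's convention (0.2/0.5/0.8).

Threshold: power ≥ 0.80 is conventionally adequate.
Power ≈ 0.79 → the study is underpowered (power < 0.80).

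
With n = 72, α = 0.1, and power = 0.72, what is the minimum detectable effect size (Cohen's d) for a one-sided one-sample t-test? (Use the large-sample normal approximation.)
d ≈ 0.22

Minimum detectable effect (one-sample t-test, normal approximation):
d = (z_α + z_β) / √n
d = (1.282 + 0.583) / √72
d = 1.864 / 8.485
d ≈ 0.22

By Cohen's convention (0.2 small / 0.5 medium / 0.8 large): small effect.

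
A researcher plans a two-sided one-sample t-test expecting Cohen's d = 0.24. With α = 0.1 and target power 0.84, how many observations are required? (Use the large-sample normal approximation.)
n = 121

Sample size formula (one-sample t-test, normal approximation):
n = ((z_{α/2} + z_β) / d)²

z_{α/2} = 1.645 (for α = 0.1, two-sided)
z_β = 0.994 (for power = 0.84)
d = 0.24

n = ((1.645 + 0.994) / 0.24)²
n = (10.996)²
n ≈ 120.91
Round up to the next whole number: n = 121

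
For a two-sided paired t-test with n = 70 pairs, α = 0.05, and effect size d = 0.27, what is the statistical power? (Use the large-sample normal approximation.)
Power ≈ 0.62

Power calculation (paired t-test, normal approximation):
z_β = d · √n - z_{α/2}
z_β = 0.27 · √70 - 1.960
z_β = 0.27 · 8.367 - 1.960
z_β = 0.299

Power = Φ(z_β) = Φ(0.299) ≈ 0.618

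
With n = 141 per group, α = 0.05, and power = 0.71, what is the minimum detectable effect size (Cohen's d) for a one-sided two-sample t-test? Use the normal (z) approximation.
d ≈ 0.26

Minimum detectable effect (two-sample t-test, normal approximation):
d = (z_α + z_β) / √(n/2)
d = (1.645 + 0.553) / √(141/2)
d = 2.198 / 8.396
d ≈ 0.26

By Cohen's convention (0.2 small / 0.5 medium / 0.8 large): small effect.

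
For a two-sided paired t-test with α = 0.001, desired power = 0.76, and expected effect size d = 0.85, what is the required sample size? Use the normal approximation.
n = 23 pairs

Sample size formula (paired t-test, normal approximation):
n = ((z_{α/2} + z_β) / d)²

z_{α/2} = 3.291 (for α = 0.001, two-sided)
z_β = 0.706 (for power = 0.76)
d = 0.85

n = ((3.291 + 0.706) / 0.85)²
n = (4.702)²
n ≈ 22.11
Round up to the next whole number: n = 23 pairs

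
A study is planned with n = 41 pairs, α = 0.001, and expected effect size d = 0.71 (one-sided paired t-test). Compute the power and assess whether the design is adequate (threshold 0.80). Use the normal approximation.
Power ≈ 0.93; the study is adequately powered (power ≥ 0.80)

Power calculation (paired t-test, normal approximation):
z_β = d · √n - z_α
z_β = 0.71 · √41 - 3.090
z_β = 0.71 · 6.403 - 3.090
z_β = 1.456

Power = Φ(z_β) = Φ(1.456) ≈ 0.927

Effect size d = 0.71 is medium by Cohen's convention (0.2/0.5/0.8).

Threshold: power ≥ 0.80 is conventionally adequate.
Power ≈ 0.93 → the study is adequately powered (power ≥ 0.80).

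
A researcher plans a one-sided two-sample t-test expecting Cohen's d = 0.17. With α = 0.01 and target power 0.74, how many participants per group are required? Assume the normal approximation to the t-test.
n = 611 per group

Sample size formula (two-sample t-test, normal approximation):
n = 2 · ((z_α + z_β) / d)²

z_α = 2.326 (for α = 0.01, one-sided)
z_β = 0.643 (for power = 0.74)
d = 0.17

n = 2 · ((2.326 + 0.643) / 0.17)²
n = 2 · (17.465)²
n ≈ 610.05
Round up to the next whole number: n = 611 per group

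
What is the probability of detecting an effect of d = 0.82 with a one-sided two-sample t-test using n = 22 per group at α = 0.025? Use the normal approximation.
Power ≈ 0.78

Power calculation (two-sample t-test, normal approximation):
z_β = d · √(n/2) - z_α
z_β = 0.82 · √(22/2) - 1.960
z_β = 0.82 · 3.317 - 1.960
z_β = 0.760

Power = Φ(z_β) = Φ(0.760) ≈ 0.776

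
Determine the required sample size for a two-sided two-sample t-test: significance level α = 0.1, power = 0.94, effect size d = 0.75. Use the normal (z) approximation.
n = 37 per group

Sample size formula (two-sample t-test, normal approximation):
n = 2 · ((z_{α/2} + z_β) / d)²

z_{α/2} = 1.645 (for α = 0.1, two-sided)
z_β = 1.555 (for power = 0.94)
d = 0.75

n = 2 · ((1.645 + 1.555) / 0.75)²
n = 2 · (4.267)²
n ≈ 36.41
Round up to the next whole number: n = 37 per group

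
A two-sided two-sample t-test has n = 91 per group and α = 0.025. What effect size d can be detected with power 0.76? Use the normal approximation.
d ≈ 0.44

Minimum detectable effect (two-sample t-test, normal approximation):
d = (z_{α/2} + z_β) / √(n/2)
d = (2.241 + 0.706) / √(91/2)
d = 2.948 / 6.745
d ≈ 0.44

By Cohen's convention (0.2 small / 0.5 medium / 0.8 large): small effect.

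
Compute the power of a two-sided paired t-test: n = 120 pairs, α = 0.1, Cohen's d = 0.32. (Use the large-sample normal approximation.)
Power ≈ 0.97

Power calculation (paired t-test, normal approximation):
z_β = d · √n - z_{α/2}
z_β = 0.32 · √120 - 1.645
z_β = 0.32 · 10.954 - 1.645
z_β = 1.861

Power = Φ(z_β) = Φ(1.861) ≈ 0.969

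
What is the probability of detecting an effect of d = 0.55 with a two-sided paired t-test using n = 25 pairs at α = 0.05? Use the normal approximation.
Power ≈ 0.79

Power calculation (paired t-test, normal approximation):
z_β = d · √n - z_{α/2}
z_β = 0.55 · √25 - 1.960
z_β = 0.55 · 5.000 - 1.960
z_β = 0.790

Power = Φ(z_β) = Φ(0.790) ≈ 0.785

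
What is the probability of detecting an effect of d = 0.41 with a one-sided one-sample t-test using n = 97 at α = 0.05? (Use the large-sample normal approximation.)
Power ≈ 0.99

Power calculation (one-sample t-test, normal approximation):
z_β = d · √n - z_α
z_β = 0.41 · √97 - 1.645
z_β = 0.41 · 9.849 - 1.645
z_β = 2.393

Power = Φ(z_β) = Φ(2.393) ≈ 0.992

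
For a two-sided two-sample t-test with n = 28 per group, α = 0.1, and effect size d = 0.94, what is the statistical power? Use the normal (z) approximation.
Power ≈ 0.97

Power calculation (two-sample t-test, normal approximation):
z_β = d · √(n/2) - z_{α/2}
z_β = 0.94 · √(28/2) - 1.645
z_β = 0.94 · 3.742 - 1.645
z_β = 1.872

Power = Φ(z_β) = Φ(1.872) ≈ 0.969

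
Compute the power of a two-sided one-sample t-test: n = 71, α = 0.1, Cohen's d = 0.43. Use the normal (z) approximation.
Power ≈ 0.98

Power calculation (one-sample t-test, normal approximation):
z_β = d · √n - z_{α/2}
z_β = 0.43 · √71 - 1.645
z_β = 0.43 · 8.426 - 1.645
z_β = 1.978

Power = Φ(z_β) = Φ(1.978) ≈ 0.976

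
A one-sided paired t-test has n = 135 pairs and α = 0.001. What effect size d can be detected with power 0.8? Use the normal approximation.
d ≈ 0.34

Minimum detectable effect (paired t-test, normal approximation):
d = (z_α + z_β) / √n
d = (3.090 + 0.842) / √135
d = 3.932 / 11.619
d ≈ 0.34

By Cohen's convention (0.2 small / 0.5 medium / 0.8 large): small effect.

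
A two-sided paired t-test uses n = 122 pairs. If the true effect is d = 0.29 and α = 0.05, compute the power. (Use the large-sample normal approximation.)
Power ≈ 0.89

Power calculation (paired t-test, normal approximation):
z_β = d · √n - z_{α/2}
z_β = 0.29 · √122 - 1.960
z_β = 0.29 · 11.045 - 1.960
z_β = 1.243

Power = Φ(z_β) = Φ(1.243) ≈ 0.893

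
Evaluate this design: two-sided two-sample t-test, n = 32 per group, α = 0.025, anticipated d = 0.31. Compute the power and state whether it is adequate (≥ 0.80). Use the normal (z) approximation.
Power ≈ 0.16; the study is underpowered (power < 0.80)

Power calculation (two-sample t-test, normal approximation):
z_β = d · √(n/2) - z_{α/2}
z_β = 0.31 · √(32/2) - 2.241
z_β = 0.31 · 4.000 - 2.241
z_β = -1.001

Power = Φ(z_β) = Φ(-1.001) ≈ 0.158

Effect size d = 0.31 is small by Cohen's convention (0.2/0.5/0.8).

Threshold: power ≥ 0.80 is conventionally adequate.
Power ≈ 0.16 → the study is underpowered (power < 0.80).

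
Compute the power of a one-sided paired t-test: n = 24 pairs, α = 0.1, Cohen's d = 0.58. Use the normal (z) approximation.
Power ≈ 0.94

Power calculation (paired t-test, normal approximation):
z_β = d · √n - z_α
z_β = 0.58 · √24 - 1.282
z_β = 0.58 · 4.899 - 1.282
z_β = 1.560

Power = Φ(z_β) = Φ(1.560) ≈ 0.941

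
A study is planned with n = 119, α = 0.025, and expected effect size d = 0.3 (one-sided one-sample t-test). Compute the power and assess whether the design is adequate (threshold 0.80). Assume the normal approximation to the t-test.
Power ≈ 0.91; the study is adequately powered (power ≥ 0.80)

Power calculation (one-sample t-test, normal approximation):
z_β = d · √n - z_α
z_β = 0.3 · √119 - 1.960
z_β = 0.3 · 10.909 - 1.960
z_β = 1.313

Power = Φ(z_β) = Φ(1.313) ≈ 0.905

Effect size d = 0.3 is small by Cohen's convention (0.2/0.5/0.8).

Threshold: power ≥ 0.80 is conventionally adequate.
Power ≈ 0.91 → the study is adequately powered (power ≥ 0.80).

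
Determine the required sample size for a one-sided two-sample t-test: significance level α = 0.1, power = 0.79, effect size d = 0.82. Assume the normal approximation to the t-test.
n = 13 per group

Sample size formula (two-sample t-test, normal approximation):
n = 2 · ((z_α + z_β) / d)²

z_α = 1.282 (for α = 0.1, one-sided)
z_β = 0.806 (for power = 0.79)
d = 0.82

n = 2 · ((1.282 + 0.806) / 0.82)²
n = 2 · (2.546)²
n ≈ 12.96
Round up to the next whole number: n = 13 per group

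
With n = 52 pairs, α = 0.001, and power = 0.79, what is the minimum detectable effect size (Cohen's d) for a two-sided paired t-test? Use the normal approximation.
d ≈ 0.57

Minimum detectable effect (paired t-test, normal approximation):
d = (z_{α/2} + z_β) / √n
d = (3.291 + 0.806) / √52
d = 4.097 / 7.211
d ≈ 0.57

By Cohen's convention (0.2 small / 0.5 medium / 0.8 large): medium effect.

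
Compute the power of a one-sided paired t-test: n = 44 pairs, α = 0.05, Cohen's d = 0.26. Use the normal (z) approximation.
Power ≈ 0.53

Power calculation (paired t-test, normal approximation):
z_β = d · √n - z_α
z_β = 0.26 · √44 - 1.645
z_β = 0.26 · 6.633 - 1.645
z_β = 0.080

Power = Φ(z_β) = Φ(0.080) ≈ 0.532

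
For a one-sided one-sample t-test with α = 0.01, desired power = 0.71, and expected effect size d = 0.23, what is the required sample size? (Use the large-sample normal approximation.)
n = 157

Sample size formula (one-sample t-test, normal approximation):
n = ((z_α + z_β) / d)²

z_α = 2.326 (for α = 0.01, one-sided)
z_β = 0.553 (for power = 0.71)
d = 0.23

n = ((2.326 + 0.553) / 0.23)²
n = (12.517)²
n ≈ 156.68
Round up to the next whole number: n = 157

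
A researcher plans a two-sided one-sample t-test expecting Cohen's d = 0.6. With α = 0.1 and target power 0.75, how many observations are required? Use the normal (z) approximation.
n = 15

Sample size formula (one-sample t-test, normal approximation):
n = ((z_{α/2} + z_β) / d)²

z_{α/2} = 1.645 (for α = 0.1, two-sided)
z_β = 0.674 (for power = 0.75)
d = 0.6

n = ((1.645 + 0.674) / 0.6)²
n = (3.865)²
n ≈ 14.94
Round up to the next whole number: n = 15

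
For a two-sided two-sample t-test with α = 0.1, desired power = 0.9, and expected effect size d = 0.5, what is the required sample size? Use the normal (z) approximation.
n = 69 per group

Sample size formula (two-sample t-test, normal approximation):
n = 2 · ((z_{α/2} + z_β) / d)²

z_{α/2} = 1.645 (for α = 0.1, two-sided)
z_β = 1.282 (for power = 0.9)
d = 0.5

n = 2 · ((1.645 + 1.282) / 0.5)²
n = 2 · (5.854)²
n ≈ 68.54
Round up to the next whole number: n = 69 per group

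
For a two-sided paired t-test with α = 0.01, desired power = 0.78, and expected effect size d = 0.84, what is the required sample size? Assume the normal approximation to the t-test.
n = 16 pairs

Sample size formula (paired t-test, normal approximation):
n = ((z_{α/2} + z_β) / d)²

z_{α/2} = 2.576 (for α = 0.01, two-sided)
z_β = 0.772 (for power = 0.78)
d = 0.84

n = ((2.576 + 0.772) / 0.84)²
n = (3.986)²
n ≈ 15.89
Round up to the next whole number: n = 16 pairs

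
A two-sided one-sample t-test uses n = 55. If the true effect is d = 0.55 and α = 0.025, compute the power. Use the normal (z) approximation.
Power ≈ 0.97

Power calculation (one-sample t-test, normal approximation):
z_β = d · √n - z_{α/2}
z_β = 0.55 · √55 - 2.241
z_β = 0.55 · 7.416 - 2.241
z_β = 1.838

Power = Φ(z_β) = Φ(1.838) ≈ 0.967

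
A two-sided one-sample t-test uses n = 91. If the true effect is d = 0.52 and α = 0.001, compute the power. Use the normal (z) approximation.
Power ≈ 0.95

Power calculation (one-sample t-test, normal approximation):
z_β = d · √n - z_{α/2}
z_β = 0.52 · √91 - 3.291
z_β = 0.52 · 9.539 - 3.291
z_β = 1.670

Power = Φ(z_β) = Φ(1.670) ≈ 0.953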